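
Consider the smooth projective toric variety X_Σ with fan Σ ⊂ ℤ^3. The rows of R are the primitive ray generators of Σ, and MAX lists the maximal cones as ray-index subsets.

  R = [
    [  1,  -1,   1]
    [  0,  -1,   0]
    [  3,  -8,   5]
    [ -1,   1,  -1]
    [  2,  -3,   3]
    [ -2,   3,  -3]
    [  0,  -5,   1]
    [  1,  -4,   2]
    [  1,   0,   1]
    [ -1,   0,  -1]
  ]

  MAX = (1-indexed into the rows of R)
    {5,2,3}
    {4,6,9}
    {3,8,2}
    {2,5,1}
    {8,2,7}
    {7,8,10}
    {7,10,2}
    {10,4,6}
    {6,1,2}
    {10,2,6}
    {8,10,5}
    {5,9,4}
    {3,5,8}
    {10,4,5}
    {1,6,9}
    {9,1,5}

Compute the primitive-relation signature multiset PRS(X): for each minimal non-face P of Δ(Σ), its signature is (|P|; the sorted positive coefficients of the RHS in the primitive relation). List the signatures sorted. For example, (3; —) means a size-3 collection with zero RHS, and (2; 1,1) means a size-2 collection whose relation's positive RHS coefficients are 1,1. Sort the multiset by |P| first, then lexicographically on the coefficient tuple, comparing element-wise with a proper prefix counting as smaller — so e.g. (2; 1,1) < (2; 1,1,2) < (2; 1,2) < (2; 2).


24 collections generate NE(X_Σ); each relation:

  P={1,4}:  v_{1} + v_{4} = 0  ⟹  sig = (2; —)
  P={5,6}:  v_{5} + v_{6} = 0  ⟹  sig = (2; —)
  P={9,10}:  v_{9} + v_{10} = 0  ⟹  sig = (2; —)
  P={1,10}:  v_{1} + v_{10} = v_{2}  ⟹  sig = (2; 1)
  P={2,4}:  v_{2} + v_{4} = v_{10}  ⟹  sig = (2; 1)
  P={2,9}:  v_{2} + v_{9} = v_{1}  ⟹  sig = (2; 1)
  P={3,6}:  v_{3} + v_{6} = v_{2} + v_{8}  ⟹  sig = (2; 1,1)
  P={6,8}:  v_{6} + v_{8} = v_{2} + v_{10}  ⟹  sig = (2; 1,1)
  P={7,9}:  v_{7} + v_{9} = v_{2} + v_{8}  ⟹  sig = (2; 1,1)
  P={8,9}:  v_{8} + v_{9} = v_{2} + v_{5}  ⟹  sig = (2; 1,1)
  P={3,4}:  v_{3} + v_{4} = v_{5} + v_{8} + v_{10}  ⟹  sig = (2; 1,1,1)
  P={1,7}:  v_{1} + v_{7} = 2·v_{2} + v_{8}  ⟹  sig = (2; 1,2)
  P={1,8}:  v_{1} + v_{8} = 2·v_{2} + v_{5}  ⟹  sig = (2; 1,2)
  P={4,7}:  v_{4} + v_{7} = v_{8} + 2·v_{10}  ⟹  sig = (2; 1,2)
  P={4,8}:  v_{4} + v_{8} = v_{5} + 2·v_{10}  ⟹  sig = (2; 1,2)
  P={3,7}:  v_{3} + v_{7} = v_{2} + 3·v_{8}  ⟹  sig = (2; 1,3)
  P={3,10}:  v_{3} + v_{10} = 2·v_{8}  ⟹  sig = (2; 2)
  P={5,7}:  v_{5} + v_{7} = 2·v_{8}  ⟹  sig = (2; 2)
  P={3,9}:  v_{3} + v_{9} = 2·v_{2} + 2·v_{5}  ⟹  sig = (2; 2,2)
  P={6,7}:  v_{6} + v_{7} = 2·v_{2} + 2·v_{10}  ⟹  sig = (2; 2,2)
  P={1,3}:  v_{1} + v_{3} = 3·v_{2} + 2·v_{5}  ⟹  sig = (2; 2,3)
  P={2,5,8}:  v_{2} + v_{5} + v_{8} = v_{3}  ⟹  sig = (3; 1)
  P={2,5,10}:  v_{2} + v_{5} + v_{10} = v_{8}  ⟹  sig = (3; 1)
  P={2,8,10}:  v_{2} + v_{8} + v_{10} = v_{7}  ⟹  sig = (3; 1)

Sorted signature multiset PRS(X):
[(2; —), (2; —), (2; —), (2; 1), (2; 1), (2; 1), (2; 1,1), (2; 1,1), (2; 1,1), (2; 1,1), (2; 1,1,1), (2; 1,2), (2; 1,2), (2; 1,2), (2; 1,2), (2; 1,3), (2; 2), (2; 2), (2; 2,2), (2; 2,2), (2; 2,3), (3; 1), (3; 1), (3; 1)]


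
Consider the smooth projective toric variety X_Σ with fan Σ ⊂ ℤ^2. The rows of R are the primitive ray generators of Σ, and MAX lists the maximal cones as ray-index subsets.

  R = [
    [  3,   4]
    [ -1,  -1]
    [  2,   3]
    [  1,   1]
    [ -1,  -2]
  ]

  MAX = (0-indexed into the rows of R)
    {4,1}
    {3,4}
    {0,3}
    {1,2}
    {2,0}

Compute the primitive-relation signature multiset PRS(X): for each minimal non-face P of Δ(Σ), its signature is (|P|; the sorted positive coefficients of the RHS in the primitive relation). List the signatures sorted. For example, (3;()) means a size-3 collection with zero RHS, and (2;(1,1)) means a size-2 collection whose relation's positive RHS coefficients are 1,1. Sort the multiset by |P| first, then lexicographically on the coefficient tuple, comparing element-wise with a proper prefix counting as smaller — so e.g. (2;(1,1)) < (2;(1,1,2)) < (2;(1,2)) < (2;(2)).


The 5 primitive collections of Σ (r=5, n=2):

  P = {1,3}:  v_{1} + v_{3} = 0  so sig = (2;())
  P = {0,1}:  v_{0} + v_{1} = v_{2}  so sig = (2;(1))
  P = {2,3}:  v_{2} + v_{3} = v_{0}  so sig = (2;(1))
  P = {2,4}:  v_{2} + v_{4} = v_{3}  so sig = (2;(1))
  P = {0,4}:  v_{0} + v_{4} = 2·v_{3}  so sig = (2;(2))

Sorted signature multiset PRS(X):
    (2;())
    (2;(1))
    (2;(1))
    (2;(1))
    (2;(2))


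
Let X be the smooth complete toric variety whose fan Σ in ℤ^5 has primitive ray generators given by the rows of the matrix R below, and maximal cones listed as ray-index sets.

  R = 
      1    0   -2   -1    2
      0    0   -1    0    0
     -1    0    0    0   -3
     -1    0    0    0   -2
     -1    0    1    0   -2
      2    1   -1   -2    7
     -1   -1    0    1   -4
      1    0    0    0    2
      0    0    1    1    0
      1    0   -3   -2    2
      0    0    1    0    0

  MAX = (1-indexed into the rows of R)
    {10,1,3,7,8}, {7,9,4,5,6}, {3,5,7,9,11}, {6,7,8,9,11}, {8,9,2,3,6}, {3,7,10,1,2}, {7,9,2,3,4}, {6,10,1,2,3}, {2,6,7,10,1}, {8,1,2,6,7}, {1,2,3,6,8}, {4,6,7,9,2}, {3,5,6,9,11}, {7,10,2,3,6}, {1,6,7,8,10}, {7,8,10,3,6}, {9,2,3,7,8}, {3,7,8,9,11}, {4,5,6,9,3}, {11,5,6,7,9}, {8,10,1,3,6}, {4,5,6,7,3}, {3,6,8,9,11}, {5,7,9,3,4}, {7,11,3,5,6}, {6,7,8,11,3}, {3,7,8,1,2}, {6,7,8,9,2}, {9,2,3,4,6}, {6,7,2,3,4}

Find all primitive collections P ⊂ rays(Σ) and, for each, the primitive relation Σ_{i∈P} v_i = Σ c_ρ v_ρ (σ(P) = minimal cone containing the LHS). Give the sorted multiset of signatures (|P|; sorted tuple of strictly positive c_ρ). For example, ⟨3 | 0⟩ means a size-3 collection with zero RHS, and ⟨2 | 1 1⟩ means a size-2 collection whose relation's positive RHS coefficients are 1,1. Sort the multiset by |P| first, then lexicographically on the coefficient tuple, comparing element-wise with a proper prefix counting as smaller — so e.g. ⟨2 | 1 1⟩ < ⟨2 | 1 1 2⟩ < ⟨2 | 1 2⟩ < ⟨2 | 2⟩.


Σ has 17 primitive collections:

  P={2,11}:  v_{2} + v_{11} = 0  ⟹  sig = ⟨2 | 0⟩
  P={4,8}:  v_{4} + v_{8} = 0  ⟹  sig = ⟨2 | 0⟩
  P={2,5}:  v_{2} + v_{5} = v_{4}  ⟹  sig = ⟨2 | 1⟩
  P={4,11}:  v_{4} + v_{11} = v_{5}  ⟹  sig = ⟨2 | 1⟩
  P={5,8}:  v_{5} + v_{8} = v_{11}  ⟹  sig = ⟨2 | 1⟩
  P={9,10}:  v_{9} + v_{10} = v_{1}  ⟹  sig = ⟨2 | 1⟩
  P={1,9}:  v_{1} + v_{9} = v_{2} + v_{8}  ⟹  sig = ⟨2 | 1 1⟩
  P={1,5}:  v_{1} + v_{5} = v_{3} + v_{6} + v_{7}  ⟹  sig = ⟨2 | 1 1 1⟩
  P={1,4}:  v_{1} + v_{4} = v_{2} + v_{3} + v_{6} + v_{7}  ⟹  sig = ⟨2 | 1 1 1 1⟩
  P={1,11}:  v_{1} + v_{11} = v_{3} + v_{6} + v_{7} + v_{8}  ⟹  sig = ⟨2 | 1 1 1 1⟩
  P={4,10}:  v_{4} + v_{10} = v_{2} + 2·v_{3} + 2·v_{6} + 2·v_{7}  ⟹  sig = ⟨2 | 1 2 2 2⟩
  P={10,11}:  v_{10} + v_{11} = 2·v_{3} + 2·v_{6} + 2·v_{7} + v_{8}  ⟹  sig = ⟨2 | 1 2 2 2⟩
  P={5,10}:  v_{5} + v_{10} = 2·v_{3} + 2·v_{6} + 2·v_{7}  ⟹  sig = ⟨2 | 2 2 2⟩
  P={2,8,10}:  v_{2} + v_{8} + v_{10} = 2·v_{1}  ⟹  sig = ⟨3 | 2⟩
  P={3,6,7,9}:  v_{3} + v_{6} + v_{7} + v_{9} = 0  ⟹  sig = ⟨4 | 0⟩
  P={1,3,6,7}:  v_{1} + v_{3} + v_{6} + v_{7} = v_{10}  ⟹  sig = ⟨4 | 1⟩
  P={2,3,6,7,8}:  v_{2} + v_{3} + v_{6} + v_{7} + v_{8} = v_{1}  ⟹  sig = ⟨5 | 1⟩

so the primitive-relation signature multiset is
    ⟨2 | 0⟩
    ⟨2 | 0⟩
    ⟨2 | 1⟩
    ⟨2 | 1⟩
    ⟨2 | 1⟩
    ⟨2 | 1⟩
    ⟨2 | 1 1⟩
    ⟨2 | 1 1 1⟩
    ⟨2 | 1 1 1 1⟩
    ⟨2 | 1 1 1 1⟩
    ⟨2 | 1 2 2 2⟩
    ⟨2 | 1 2 2 2⟩
    ⟨2 | 2 2 2⟩
    ⟨3 | 2⟩
    ⟨4 | 0⟩
    ⟨4 | 1⟩
    ⟨5 | 1⟩


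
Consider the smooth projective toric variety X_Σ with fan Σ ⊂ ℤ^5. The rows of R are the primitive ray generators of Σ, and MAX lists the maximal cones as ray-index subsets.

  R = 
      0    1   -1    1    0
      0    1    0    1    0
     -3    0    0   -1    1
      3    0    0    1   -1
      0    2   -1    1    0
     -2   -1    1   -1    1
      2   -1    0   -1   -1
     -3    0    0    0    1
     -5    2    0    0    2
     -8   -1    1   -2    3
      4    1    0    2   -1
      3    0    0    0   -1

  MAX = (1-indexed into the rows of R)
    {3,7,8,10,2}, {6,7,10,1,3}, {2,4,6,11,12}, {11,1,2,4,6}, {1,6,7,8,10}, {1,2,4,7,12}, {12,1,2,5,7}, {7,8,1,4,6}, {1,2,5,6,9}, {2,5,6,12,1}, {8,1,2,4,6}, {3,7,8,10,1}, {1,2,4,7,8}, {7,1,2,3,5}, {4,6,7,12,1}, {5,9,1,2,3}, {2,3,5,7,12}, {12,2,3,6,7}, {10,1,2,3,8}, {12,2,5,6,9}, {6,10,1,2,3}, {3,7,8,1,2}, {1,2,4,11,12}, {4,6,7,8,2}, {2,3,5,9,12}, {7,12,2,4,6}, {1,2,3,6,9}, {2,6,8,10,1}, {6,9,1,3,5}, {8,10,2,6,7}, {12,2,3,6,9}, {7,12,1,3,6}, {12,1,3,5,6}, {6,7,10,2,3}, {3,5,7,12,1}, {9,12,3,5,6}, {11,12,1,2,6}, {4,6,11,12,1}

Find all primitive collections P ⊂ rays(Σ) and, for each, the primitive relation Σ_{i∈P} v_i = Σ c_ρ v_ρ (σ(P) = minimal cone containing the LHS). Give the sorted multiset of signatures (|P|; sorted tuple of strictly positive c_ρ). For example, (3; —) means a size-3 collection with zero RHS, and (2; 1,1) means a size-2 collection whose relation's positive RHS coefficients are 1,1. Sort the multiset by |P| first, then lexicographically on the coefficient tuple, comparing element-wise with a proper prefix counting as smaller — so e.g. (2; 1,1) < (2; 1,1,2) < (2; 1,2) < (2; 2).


25 minimal non-faces of Δ(Σ) (on 12 rays):

  • {3,4}:  v_{3} + v_{4} = 0 — sig = (2; —)
  • {8,12}:  v_{8} + v_{12} = 0 — sig = (2; —)
  • {4,10}:  v_{4} + v_{10} = v_{6} + v_{8} — sig = (2; 1,1)
  • {7,11}:  v_{7} + v_{11} = v_{4} + v_{12} — sig = (2; 1,1)
  • {10,12}:  v_{10} + v_{12} = v_{3} + v_{6} — sig = (2; 1,1)
  • {4,5}:  v_{4} + v_{5} = v_{1} + v_{2} + v_{12} — sig = (2; 1,1,1)
  • {4,9}:  v_{4} + v_{9} = v_{2} + v_{5} + v_{6} — sig = (2; 1,1,1)
  • {5,8}:  v_{5} + v_{8} = v_{1} + v_{2} + v_{3} — sig = (2; 1,1,1)
  • {3,11}:  v_{3} + v_{11} = v_{1} + v_{2} + v_{6} + v_{12} — sig = (2; 1,1,1,1)
  • {8,11}:  v_{8} + v_{11} = v_{1} + v_{2} + v_{4} + v_{6} — sig = (2; 1,1,1,1)
  • {5,10}:  v_{5} + v_{10} = v_{1} + v_{2} + 2·v_{3} + v_{6} — sig = (2; 1,1,1,2)
  • {9,11}:  v_{9} + v_{11} = v_{1} + 2·v_{2} + v_{5} + 2·v_{6} + v_{12} — sig = (2; 1,1,1,2,2)
  • {7,9}:  v_{7} + v_{9} = v_{2} + 2·v_{3} + v_{12} — sig = (2; 1,1,2)
  • {10,11}:  v_{10} + v_{11} = v_{1} + v_{2} + 2·v_{6} — sig = (2; 1,1,2)
  • {8,9}:  v_{8} + v_{9} = v_{1} + 2·v_{2} + 2·v_{3} + v_{6} — sig = (2; 1,1,2,2)
  • {5,11}:  v_{5} + v_{11} = 2·v_{1} + 2·v_{2} + v_{6} + 2·v_{12} — sig = (2; 1,2,2,2)
  • {9,10}:  v_{9} + v_{10} = v_{1} + 2·v_{2} + 3·v_{3} + 2·v_{6} — sig = (2; 1,2,2,3)
  • {3,6,8}:  v_{3} + v_{6} + v_{8} = v_{10} — sig = (3; 1)
  • {5,6,7}:  v_{5} + v_{6} + v_{7} = v_{3} + v_{12} — sig = (3; 1,1)
  • {1,9,12}:  v_{1} + v_{9} + v_{12} = 2·v_{5} + v_{6} — sig = (3; 1,2)
  • {1,2,6,7}:  v_{1} + v_{2} + v_{6} + v_{7} = 0 — sig = (4; —)
  • {1,2,3,12}:  v_{1} + v_{2} + v_{3} + v_{12} = v_{5} — sig = (4; 1)
  • {2,3,5,6}:  v_{2} + v_{3} + v_{5} + v_{6} = v_{9} — sig = (4; 1)
  • {1,2,7,10}:  v_{1} + v_{2} + v_{7} + v_{10} = v_{3} + v_{8} — sig = (4; 1,1)
  • {1,2,4,6,12}:  v_{1} + v_{2} + v_{4} + v_{6} + v_{12} = v_{11} — sig = (5; 1)

Sorted signature multiset PRS(X):
{ (2; —) ×2,  (2; 1,1) ×3,  (2; 1,1,1) ×3,  (2; 1,1,1,1) ×2,  (2; 1,1,1,2),  (2; 1,1,1,2,2),  (2; 1,1,2) ×2,  (2; 1,1,2,2),  (2; 1,2,2,2),  (2; 1,2,2,3),  (3; 1),  (3; 1,1),  (3; 1,2),  (4; —),  (4; 1) ×2,  (4; 1,1),  (5; 1) }


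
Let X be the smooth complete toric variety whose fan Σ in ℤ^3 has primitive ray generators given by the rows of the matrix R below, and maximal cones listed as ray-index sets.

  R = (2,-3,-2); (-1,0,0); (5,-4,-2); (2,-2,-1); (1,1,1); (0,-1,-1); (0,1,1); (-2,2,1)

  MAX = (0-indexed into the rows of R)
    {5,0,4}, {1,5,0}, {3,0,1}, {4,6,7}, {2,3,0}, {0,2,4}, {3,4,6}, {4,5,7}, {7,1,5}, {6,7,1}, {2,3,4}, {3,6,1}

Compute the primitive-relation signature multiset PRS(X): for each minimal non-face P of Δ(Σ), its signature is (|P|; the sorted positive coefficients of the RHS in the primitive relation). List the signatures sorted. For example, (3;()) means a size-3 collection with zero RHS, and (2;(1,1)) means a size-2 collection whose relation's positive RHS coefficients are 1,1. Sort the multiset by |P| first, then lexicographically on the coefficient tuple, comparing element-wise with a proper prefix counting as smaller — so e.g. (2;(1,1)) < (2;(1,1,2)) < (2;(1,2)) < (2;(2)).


Σ has 11 primitive collections:

  • {3,7}:  v_{3} + v_{7} = 0  ⟹  sig = (2;())
  • {5,6}:  v_{5} + v_{6} = 0  ⟹  sig = (2;())
  • {0,6}:  v_{0} + v_{6} = v_{3}  ⟹  sig = (2;(1))
  • {0,7}:  v_{0} + v_{7} = v_{5}  ⟹  sig = (2;(1))
  • {1,4}:  v_{1} + v_{4} = v_{6}  ⟹  sig = (2;(1))
  • {3,5}:  v_{3} + v_{5} = v_{0}  ⟹  sig = (2;(1))
  • {2,7}:  v_{2} + v_{7} = v_{0} + v_{4}  ⟹  sig = (2;(1,1))
  • {2,5}:  v_{2} + v_{5} = 2·v_{0} + v_{4}  ⟹  sig = (2;(1,2))
  • {2,6}:  v_{2} + v_{6} = 2·v_{3} + v_{4}  ⟹  sig = (2;(1,2))
  • {1,2}:  v_{1} + v_{2} = 2·v_{3}  ⟹  sig = (2;(2))
  • {0,3,4}:  v_{0} + v_{3} + v_{4} = v_{2}  ⟹  sig = (3;(1))

Hence PRS(X_Σ) =
[(2;()), (2;()), (2;(1)), (2;(1)), (2;(1)), (2;(1)), (2;(1,1)), (2;(1,2)), (2;(1,2)), (2;(2)), (3;(1))]


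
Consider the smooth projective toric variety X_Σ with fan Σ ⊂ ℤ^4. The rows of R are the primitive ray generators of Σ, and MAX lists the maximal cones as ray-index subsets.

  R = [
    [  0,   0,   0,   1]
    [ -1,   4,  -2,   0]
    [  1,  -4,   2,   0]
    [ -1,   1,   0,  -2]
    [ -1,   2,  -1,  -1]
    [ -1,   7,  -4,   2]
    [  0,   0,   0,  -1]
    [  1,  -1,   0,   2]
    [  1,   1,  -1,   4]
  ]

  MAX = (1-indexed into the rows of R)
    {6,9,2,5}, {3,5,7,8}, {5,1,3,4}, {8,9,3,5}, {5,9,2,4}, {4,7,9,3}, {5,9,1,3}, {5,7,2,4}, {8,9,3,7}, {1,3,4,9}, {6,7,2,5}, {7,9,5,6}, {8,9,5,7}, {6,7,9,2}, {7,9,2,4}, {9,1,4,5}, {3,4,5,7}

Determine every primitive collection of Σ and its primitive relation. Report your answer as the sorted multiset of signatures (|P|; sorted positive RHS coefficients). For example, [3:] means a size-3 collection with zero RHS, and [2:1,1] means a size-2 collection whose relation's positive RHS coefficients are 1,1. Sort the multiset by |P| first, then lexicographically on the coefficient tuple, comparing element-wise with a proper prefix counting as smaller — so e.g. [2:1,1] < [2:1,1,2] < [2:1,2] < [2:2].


14 collections generate NE(X_Σ); each relation:

  P = {1,7}:  v_{1} + v_{7} = 0  →  sig = [2:]
  P = {2,3}:  v_{2} + v_{3} = 0  →  sig = [2:]
  P = {4,8}:  v_{4} + v_{8} = 0  →  sig = [2:]
  P = {1,2}:  v_{1} + v_{2} = v_{4} + v_{5} + v_{9}  →  sig = [2:1,1,1]
  P = {1,6}:  v_{1} + v_{6} = v_{2} + v_{5} + v_{9}  →  sig = [2:1,1,1]
  P = {1,8}:  v_{1} + v_{8} = v_{3} + v_{5} + v_{9}  →  sig = [2:1,1,1]
  P = {2,8}:  v_{2} + v_{8} = v_{5} + v_{7} + v_{9}  →  sig = [2:1,1,1]
  P = {3,6}:  v_{3} + v_{6} = v_{5} + v_{7} + v_{9}  →  sig = [2:1,1,1]
  P = {4,6}:  v_{4} + v_{6} = 2·v_{2}  →  sig = [2:2]
  P = {6,8}:  v_{6} + v_{8} = 2·v_{5} + 2·v_{7} + 2·v_{9}  →  sig = [2:2,2,2]
  P = {2,5,7,9}:  v_{2} + v_{5} + v_{7} + v_{9} = v_{6}  →  sig = [4:1]
  P = {3,4,5,9}:  v_{3} + v_{4} + v_{5} + v_{9} = v_{1}  →  sig = [4:1]
  P = {3,5,7,9}:  v_{3} + v_{5} + v_{7} + v_{9} = v_{8}  →  sig = [4:1]
  P = {4,5,7,9}:  v_{4} + v_{5} + v_{7} + v_{9} = v_{2}  →  sig = [4:1]

so the primitive-relation signature multiset is
[[2:], [2:], [2:], [2:1,1,1], [2:1,1,1], [2:1,1,1], [2:1,1,1], [2:1,1,1], [2:2], [2:2,2,2], [4:1], [4:1], [4:1], [4:1]]


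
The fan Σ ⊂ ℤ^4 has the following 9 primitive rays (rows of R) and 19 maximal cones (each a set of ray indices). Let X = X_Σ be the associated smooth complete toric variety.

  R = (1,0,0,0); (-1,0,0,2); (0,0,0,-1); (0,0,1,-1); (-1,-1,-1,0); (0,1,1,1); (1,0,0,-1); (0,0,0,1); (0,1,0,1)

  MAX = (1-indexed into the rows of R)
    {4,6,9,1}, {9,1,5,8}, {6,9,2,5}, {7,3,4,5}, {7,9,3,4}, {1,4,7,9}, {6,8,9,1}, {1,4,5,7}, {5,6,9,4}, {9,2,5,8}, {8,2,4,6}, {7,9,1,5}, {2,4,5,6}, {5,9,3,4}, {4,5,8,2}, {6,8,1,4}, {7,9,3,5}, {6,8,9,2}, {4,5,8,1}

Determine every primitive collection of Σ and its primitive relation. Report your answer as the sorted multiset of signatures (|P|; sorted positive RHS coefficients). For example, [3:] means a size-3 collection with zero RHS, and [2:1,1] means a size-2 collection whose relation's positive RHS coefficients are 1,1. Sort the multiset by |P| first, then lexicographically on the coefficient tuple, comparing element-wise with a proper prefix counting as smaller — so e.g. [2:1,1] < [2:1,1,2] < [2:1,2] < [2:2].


Σ has 14 primitive collections:

  • {3,8}:  v_{3} + v_{8} = 0  so sig = [2:]
  • {1,3}:  v_{1} + v_{3} = v_{7}  so sig = [2:1]
  • {2,7}:  v_{2} + v_{7} = v_{8}  so sig = [2:1]
  • {7,8}:  v_{7} + v_{8} = v_{1}  so sig = [2:1]
  • {2,3}:  v_{2} + v_{3} = v_{5} + v_{6}  so sig = [2:1,1]
  • {3,6}:  v_{3} + v_{6} = v_{4} + v_{9}  so sig = [2:1,1]
  • {6,7}:  v_{6} + v_{7} = v_{1} + v_{4} + v_{9}  so sig = [2:1,1,1]
  • {1,2}:  v_{1} + v_{2} = 2·v_{8}  so sig = [2:2]
  • {1,5,6}:  v_{1} + v_{5} + v_{6} = v_{8}  so sig = [3:1]
  • {4,8,9}:  v_{4} + v_{8} + v_{9} = v_{6}  so sig = [3:1]
  • {5,6,8}:  v_{5} + v_{6} + v_{8} = v_{2}  so sig = [3:1]
  • {2,4,9}:  v_{2} + v_{4} + v_{9} = v_{5} + 2·v_{6}  so sig = [3:1,2]
  • {1,4,5,9}:  v_{1} + v_{4} + v_{5} + v_{9} = 0  so sig = [4:]
  • {4,5,7,9}:  v_{4} + v_{5} + v_{7} + v_{9} = v_{3}  so sig = [4:1]

Sorted signature multiset PRS(X):
    [2:]
    [2:1]
    [2:1]
    [2:1]
    [2:1,1]
    [2:1,1]
    [2:1,1,1]
    [2:2]
    [3:1]
    [3:1]
    [3:1]
    [3:1,2]
    [4:]
    [4:1]


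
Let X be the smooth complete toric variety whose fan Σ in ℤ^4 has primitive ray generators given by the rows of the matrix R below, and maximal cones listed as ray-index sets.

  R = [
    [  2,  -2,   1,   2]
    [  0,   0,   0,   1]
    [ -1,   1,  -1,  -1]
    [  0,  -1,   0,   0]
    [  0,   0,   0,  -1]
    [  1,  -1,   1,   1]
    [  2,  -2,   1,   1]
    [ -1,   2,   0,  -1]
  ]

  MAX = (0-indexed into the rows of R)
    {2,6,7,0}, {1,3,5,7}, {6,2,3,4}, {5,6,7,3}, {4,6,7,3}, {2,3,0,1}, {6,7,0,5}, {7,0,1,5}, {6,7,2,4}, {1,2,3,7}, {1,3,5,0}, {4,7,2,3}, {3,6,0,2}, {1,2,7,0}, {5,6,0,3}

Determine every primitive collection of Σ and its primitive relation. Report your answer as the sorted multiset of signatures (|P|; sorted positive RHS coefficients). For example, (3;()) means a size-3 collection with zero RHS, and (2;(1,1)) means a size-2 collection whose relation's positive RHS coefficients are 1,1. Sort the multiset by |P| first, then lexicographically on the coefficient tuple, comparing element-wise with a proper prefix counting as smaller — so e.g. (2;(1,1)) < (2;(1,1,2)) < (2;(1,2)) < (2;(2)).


Minimal non-faces — 7 found among 8 rays, 15 max cones:

  P={1,4}:  v_{1} + v_{4} = 0  so sig = (2;())
  P={2,5}:  v_{2} + v_{5} = 0  so sig = (2;())
  P={0,4}:  v_{0} + v_{4} = v_{6}  so sig = (2;(1))
  P={1,6}:  v_{1} + v_{6} = v_{0}  so sig = (2;(1))
  P={4,5}:  v_{4} + v_{5} = v_{3} + v_{6} + v_{7}  so sig = (2;(1,1,1))
  P={0,3,7}:  v_{0} + v_{3} + v_{7} = v_{5}  so sig = (3;(1))
  P={2,3,6,7}:  v_{2} + v_{3} + v_{6} + v_{7} = v_{4}  so sig = (4;(1))

Sorted signature multiset PRS(X):
{ (2;()) ×2,  (2;(1)) ×2,  (2;(1,1,1)),  (3;(1)),  (4;(1)) }


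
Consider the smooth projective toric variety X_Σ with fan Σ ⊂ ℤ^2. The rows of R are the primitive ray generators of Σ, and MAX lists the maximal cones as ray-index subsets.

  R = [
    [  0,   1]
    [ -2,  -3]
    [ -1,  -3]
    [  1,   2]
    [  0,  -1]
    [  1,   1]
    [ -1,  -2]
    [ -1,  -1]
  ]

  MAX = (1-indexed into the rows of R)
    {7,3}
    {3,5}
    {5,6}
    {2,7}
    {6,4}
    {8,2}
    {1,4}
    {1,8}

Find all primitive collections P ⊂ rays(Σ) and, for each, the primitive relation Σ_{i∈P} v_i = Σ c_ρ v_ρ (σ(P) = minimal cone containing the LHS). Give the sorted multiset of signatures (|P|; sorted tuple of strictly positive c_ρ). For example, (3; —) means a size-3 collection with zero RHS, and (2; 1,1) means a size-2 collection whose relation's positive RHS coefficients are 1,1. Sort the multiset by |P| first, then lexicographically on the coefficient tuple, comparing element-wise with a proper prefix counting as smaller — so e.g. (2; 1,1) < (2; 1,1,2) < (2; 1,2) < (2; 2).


Minimal non-faces — 20 found among 8 rays, 8 max cones:

  • {1,5}:  v_{1} + v_{5} = 0  so sig = (2; —)
  • {4,7}:  v_{4} + v_{7} = 0  so sig = (2; —)
  • {6,8}:  v_{6} + v_{8} = 0  so sig = (2; —)
  • {1,3}:  v_{1} + v_{3} = v_{7}  so sig = (2; 1)
  • {1,6}:  v_{1} + v_{6} = v_{4}  so sig = (2; 1)
  • {1,7}:  v_{1} + v_{7} = v_{8}  so sig = (2; 1)
  • {2,4}:  v_{2} + v_{4} = v_{8}  so sig = (2; 1)
  • {2,6}:  v_{2} + v_{6} = v_{7}  so sig = (2; 1)
  • {3,4}:  v_{3} + v_{4} = v_{5}  so sig = (2; 1)
  • {4,5}:  v_{4} + v_{5} = v_{6}  so sig = (2; 1)
  • {4,8}:  v_{4} + v_{8} = v_{1}  so sig = (2; 1)
  • {5,7}:  v_{5} + v_{7} = v_{3}  so sig = (2; 1)
  • {5,8}:  v_{5} + v_{8} = v_{7}  so sig = (2; 1)
  • {6,7}:  v_{6} + v_{7} = v_{5}  so sig = (2; 1)
  • {7,8}:  v_{7} + v_{8} = v_{2}  so sig = (2; 1)
  • {1,2}:  v_{1} + v_{2} = 2·v_{8}  so sig = (2; 2)
  • {2,5}:  v_{2} + v_{5} = 2·v_{7}  so sig = (2; 2)
  • {3,6}:  v_{3} + v_{6} = 2·v_{5}  so sig = (2; 2)
  • {3,8}:  v_{3} + v_{8} = 2·v_{7}  so sig = (2; 2)
  • {2,3}:  v_{2} + v_{3} = 3·v_{7}  so sig = (2; 3)

Sorted signature multiset PRS(X):
[(2; —), (2; —), (2; —), (2; 1), (2; 1), (2; 1), (2; 1), (2; 1), (2; 1), (2; 1), (2; 1), (2; 1), (2; 1), (2; 1), (2; 1), (2; 2), (2; 2), (2; 2), (2; 2), (2; 3)]


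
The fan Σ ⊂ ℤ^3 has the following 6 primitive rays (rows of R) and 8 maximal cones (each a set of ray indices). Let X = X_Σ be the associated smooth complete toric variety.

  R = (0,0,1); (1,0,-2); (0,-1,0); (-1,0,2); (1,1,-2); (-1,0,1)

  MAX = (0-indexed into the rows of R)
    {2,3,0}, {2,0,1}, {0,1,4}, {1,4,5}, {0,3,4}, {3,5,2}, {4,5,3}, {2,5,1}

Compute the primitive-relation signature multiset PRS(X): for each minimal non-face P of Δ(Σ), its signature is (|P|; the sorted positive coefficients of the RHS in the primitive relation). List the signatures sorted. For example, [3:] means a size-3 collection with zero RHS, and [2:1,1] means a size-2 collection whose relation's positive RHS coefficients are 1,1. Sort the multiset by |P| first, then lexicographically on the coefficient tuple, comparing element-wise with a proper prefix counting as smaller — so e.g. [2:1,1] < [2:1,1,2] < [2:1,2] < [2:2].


The 3 primitive collections of Σ (r=6, n=3):

  {1,3}:  v_{1} + v_{3} = 0 ; sig = [2:]
  {0,5}:  v_{0} + v_{5} = v_{3} ; sig = [2:1]
  {2,4}:  v_{2} + v_{4} = v_{1} ; sig = [2:1]

Sorted signature multiset PRS(X):
[[2:], [2:1], [2:1]]


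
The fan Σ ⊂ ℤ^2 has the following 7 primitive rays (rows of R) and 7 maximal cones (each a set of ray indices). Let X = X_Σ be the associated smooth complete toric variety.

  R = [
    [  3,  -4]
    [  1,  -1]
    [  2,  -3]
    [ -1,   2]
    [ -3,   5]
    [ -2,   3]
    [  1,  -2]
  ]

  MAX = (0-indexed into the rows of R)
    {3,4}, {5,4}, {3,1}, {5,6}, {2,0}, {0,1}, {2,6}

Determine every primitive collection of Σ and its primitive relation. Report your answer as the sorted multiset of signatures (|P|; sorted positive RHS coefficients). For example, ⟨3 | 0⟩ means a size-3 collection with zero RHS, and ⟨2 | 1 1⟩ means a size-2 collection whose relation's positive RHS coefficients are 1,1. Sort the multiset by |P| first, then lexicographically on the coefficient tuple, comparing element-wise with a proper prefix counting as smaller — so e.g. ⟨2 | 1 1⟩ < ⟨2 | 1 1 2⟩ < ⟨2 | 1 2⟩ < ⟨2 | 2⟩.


Primitive collections (14):

  P = {2,5}:  v_{2} + v_{5} = 0  ⇒ sig = ⟨2 | 0⟩
  P = {3,6}:  v_{3} + v_{6} = 0  ⇒ sig = ⟨2 | 0⟩
  P = {0,5}:  v_{0} + v_{5} = v_{1}  ⇒ sig = ⟨2 | 1⟩
  P = {1,2}:  v_{1} + v_{2} = v_{0}  ⇒ sig = ⟨2 | 1⟩
  P = {1,5}:  v_{1} + v_{5} = v_{3}  ⇒ sig = ⟨2 | 1⟩
  P = {1,6}:  v_{1} + v_{6} = v_{2}  ⇒ sig = ⟨2 | 1⟩
  P = {2,3}:  v_{2} + v_{3} = v_{1}  ⇒ sig = ⟨2 | 1⟩
  P = {2,4}:  v_{2} + v_{4} = v_{3}  ⇒ sig = ⟨2 | 1⟩
  P = {3,5}:  v_{3} + v_{5} = v_{4}  ⇒ sig = ⟨2 | 1⟩
  P = {4,6}:  v_{4} + v_{6} = v_{5}  ⇒ sig = ⟨2 | 1⟩
  P = {0,4}:  v_{0} + v_{4} = v_{1} + v_{3}  ⇒ sig = ⟨2 | 1 1⟩
  P = {0,3}:  v_{0} + v_{3} = 2·v_{1}  ⇒ sig = ⟨2 | 2⟩
  P = {0,6}:  v_{0} + v_{6} = 2·v_{2}  ⇒ sig = ⟨2 | 2⟩
  P = {1,4}:  v_{1} + v_{4} = 2·v_{3}  ⇒ sig = ⟨2 | 2⟩

so the primitive-relation signature multiset is
{ ⟨2 | 0⟩ ×2,  ⟨2 | 1⟩ ×8,  ⟨2 | 1 1⟩,  ⟨2 | 2⟩ ×3 }


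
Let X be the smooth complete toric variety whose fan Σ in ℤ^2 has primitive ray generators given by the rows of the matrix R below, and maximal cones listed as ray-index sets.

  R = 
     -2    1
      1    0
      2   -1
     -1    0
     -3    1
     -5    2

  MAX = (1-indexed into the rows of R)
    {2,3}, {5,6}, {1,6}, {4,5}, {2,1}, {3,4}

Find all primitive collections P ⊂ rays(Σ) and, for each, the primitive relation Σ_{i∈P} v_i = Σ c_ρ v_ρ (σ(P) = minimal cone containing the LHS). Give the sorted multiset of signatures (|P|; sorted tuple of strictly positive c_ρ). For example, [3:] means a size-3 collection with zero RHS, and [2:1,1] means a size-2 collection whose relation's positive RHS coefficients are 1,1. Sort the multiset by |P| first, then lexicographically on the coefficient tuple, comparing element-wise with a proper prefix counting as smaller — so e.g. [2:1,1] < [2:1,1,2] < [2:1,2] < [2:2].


Σ has 9 primitive collections:

  P={1,3}:  v_{1} + v_{3} = 0  →  sig = [2:]
  P={2,4}:  v_{2} + v_{4} = 0  →  sig = [2:]
  P={1,4}:  v_{1} + v_{4} = v_{5}  →  sig = [2:1]
  P={1,5}:  v_{1} + v_{5} = v_{6}  →  sig = [2:1]
  P={2,5}:  v_{2} + v_{5} = v_{1}  →  sig = [2:1]
  P={3,5}:  v_{3} + v_{5} = v_{4}  →  sig = [2:1]
  P={3,6}:  v_{3} + v_{6} = v_{5}  →  sig = [2:1]
  P={2,6}:  v_{2} + v_{6} = 2·v_{1}  →  sig = [2:2]
  P={4,6}:  v_{4} + v_{6} = 2·v_{5}  →  sig = [2:2]

Hence PRS(X_Σ) =
    [2:]
    [2:]
    [2:1]
    [2:1]
    [2:1]
    [2:1]
    [2:1]
    [2:2]
    [2:2]


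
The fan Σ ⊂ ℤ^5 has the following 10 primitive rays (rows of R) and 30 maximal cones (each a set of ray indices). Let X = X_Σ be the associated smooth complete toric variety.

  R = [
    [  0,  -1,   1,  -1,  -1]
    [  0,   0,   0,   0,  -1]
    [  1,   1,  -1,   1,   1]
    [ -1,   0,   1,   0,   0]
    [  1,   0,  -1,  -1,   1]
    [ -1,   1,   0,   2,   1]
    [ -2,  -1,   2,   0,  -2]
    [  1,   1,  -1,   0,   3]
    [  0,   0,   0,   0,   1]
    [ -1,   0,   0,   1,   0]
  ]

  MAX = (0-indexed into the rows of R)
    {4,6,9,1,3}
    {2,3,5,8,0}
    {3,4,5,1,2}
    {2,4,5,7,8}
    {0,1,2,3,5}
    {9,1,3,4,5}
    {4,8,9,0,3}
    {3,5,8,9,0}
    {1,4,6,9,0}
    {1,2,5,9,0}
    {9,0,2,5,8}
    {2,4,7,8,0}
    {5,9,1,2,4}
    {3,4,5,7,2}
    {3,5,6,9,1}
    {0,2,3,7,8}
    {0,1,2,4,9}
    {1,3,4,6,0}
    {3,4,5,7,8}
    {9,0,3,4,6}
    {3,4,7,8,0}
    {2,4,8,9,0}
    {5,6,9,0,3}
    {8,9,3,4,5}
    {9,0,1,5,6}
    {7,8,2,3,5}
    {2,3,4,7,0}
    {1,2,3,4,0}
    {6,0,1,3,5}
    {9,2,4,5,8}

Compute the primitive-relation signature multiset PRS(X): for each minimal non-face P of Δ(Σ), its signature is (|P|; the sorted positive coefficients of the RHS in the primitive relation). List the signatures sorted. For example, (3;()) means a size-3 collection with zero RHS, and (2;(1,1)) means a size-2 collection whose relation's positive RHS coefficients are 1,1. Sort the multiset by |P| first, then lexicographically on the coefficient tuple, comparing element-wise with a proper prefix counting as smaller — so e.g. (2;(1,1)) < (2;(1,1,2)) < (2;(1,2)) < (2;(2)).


12 minimal non-faces of Δ(Σ) (on 10 rays):

  • {1,8}:  v_{1} + v_{8} = 0  ⟹  sig = (2;())
  • {6,7}:  v_{6} + v_{7} = v_{3} + v_{8}  ⟹  sig = (2;(1,1))
  • {1,7}:  v_{1} + v_{7} = v_{2} + v_{3} + v_{4}  ⟹  sig = (2;(1,1,1))
  • {2,6}:  v_{2} + v_{6} = v_{0} + v_{1} + v_{5}  ⟹  sig = (2;(1,1,1))
  • {6,8}:  v_{6} + v_{8} = v_{0} + v_{3} + v_{9}  ⟹  sig = (2;(1,1,1))
  • {7,9}:  v_{7} + v_{9} = v_{4} + v_{5} + v_{8}  ⟹  sig = (2;(1,1,1))
  • {0,4,5}:  v_{0} + v_{4} + v_{5} = v_{8}  ⟹  sig = (3;(1))
  • {2,3,9}:  v_{2} + v_{3} + v_{9} = v_{5}  ⟹  sig = (3;(1))
  • {4,5,6}:  v_{4} + v_{5} + v_{6} = v_{3} + v_{9}  ⟹  sig = (3;(1,1))
  • {0,5,7}:  v_{0} + v_{5} + v_{7} = v_{2} + v_{3} + 2·v_{8}  ⟹  sig = (3;(1,1,2))
  • {0,1,3,9}:  v_{0} + v_{1} + v_{3} + v_{9} = v_{6}  ⟹  sig = (4;(1))
  • {2,3,4,8}:  v_{2} + v_{3} + v_{4} + v_{8} = v_{7}  ⟹  sig = (4;(1))

so the primitive-relation signature multiset is
{ (2;()),  (2;(1,1)),  (2;(1,1,1)) ×4,  (3;(1)) ×2,  (3;(1,1)),  (3;(1,1,2)),  (4;(1)) ×2 }


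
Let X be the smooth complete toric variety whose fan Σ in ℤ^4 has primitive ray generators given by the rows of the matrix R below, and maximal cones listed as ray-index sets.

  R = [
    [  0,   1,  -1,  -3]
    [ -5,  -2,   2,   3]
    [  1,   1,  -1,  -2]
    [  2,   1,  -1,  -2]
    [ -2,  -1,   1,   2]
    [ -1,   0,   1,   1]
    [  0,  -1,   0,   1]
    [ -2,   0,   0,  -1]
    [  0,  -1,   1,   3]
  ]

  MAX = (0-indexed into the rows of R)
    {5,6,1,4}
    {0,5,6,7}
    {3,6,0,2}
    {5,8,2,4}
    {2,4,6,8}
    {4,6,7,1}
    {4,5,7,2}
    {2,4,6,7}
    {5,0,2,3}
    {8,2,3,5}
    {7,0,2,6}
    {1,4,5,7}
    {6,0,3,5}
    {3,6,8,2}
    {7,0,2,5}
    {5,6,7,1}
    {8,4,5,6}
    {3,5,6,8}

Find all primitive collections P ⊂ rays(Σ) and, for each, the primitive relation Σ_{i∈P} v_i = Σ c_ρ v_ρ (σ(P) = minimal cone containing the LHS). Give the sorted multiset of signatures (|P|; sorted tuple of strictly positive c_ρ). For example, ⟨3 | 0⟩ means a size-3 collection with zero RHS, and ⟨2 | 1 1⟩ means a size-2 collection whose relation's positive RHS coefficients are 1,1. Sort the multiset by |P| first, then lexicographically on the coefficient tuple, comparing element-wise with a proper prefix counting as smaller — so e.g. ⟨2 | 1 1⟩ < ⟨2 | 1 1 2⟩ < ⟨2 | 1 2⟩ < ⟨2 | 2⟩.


Minimal non-faces — 11 found among 9 rays, 18 max cones:

  P={0,8}:  v_{0} + v_{8} = 0  ⟹  sig = ⟨2 | 0⟩
  P={3,4}:  v_{3} + v_{4} = 0  ⟹  sig = ⟨2 | 0⟩
  P={0,4}:  v_{0} + v_{4} = v_{7}  ⟹  sig = ⟨2 | 1⟩
  P={3,7}:  v_{3} + v_{7} = v_{0}  ⟹  sig = ⟨2 | 1⟩
  P={7,8}:  v_{7} + v_{8} = v_{4}  ⟹  sig = ⟨2 | 1⟩
  P={1,2}:  v_{1} + v_{2} = v_{4} + v_{7}  ⟹  sig = ⟨2 | 1 1⟩
  P={1,3}:  v_{1} + v_{3} = v_{5} + v_{6} + v_{7}  ⟹  sig = ⟨2 | 1 1 1⟩
  P={0,1}:  v_{0} + v_{1} = v_{5} + v_{6} + 2·v_{7}  ⟹  sig = ⟨2 | 1 1 2⟩
  P={1,8}:  v_{1} + v_{8} = 2·v_{4} + v_{5} + v_{6}  ⟹  sig = ⟨2 | 1 1 2⟩
  P={2,5,6}:  v_{2} + v_{5} + v_{6} = 0  ⟹  sig = ⟨3 | 0⟩
  P={4,5,6,7}:  v_{4} + v_{5} + v_{6} + v_{7} = v_{1}  ⟹  sig = ⟨4 | 1⟩

Signatures (|P|; sorted positive RHS coefficients), sorted:
{ ⟨2 | 0⟩ ×2,  ⟨2 | 1⟩ ×3,  ⟨2 | 1 1⟩,  ⟨2 | 1 1 1⟩,  ⟨2 | 1 1 2⟩ ×2,  ⟨3 | 0⟩,  ⟨4 | 1⟩ }


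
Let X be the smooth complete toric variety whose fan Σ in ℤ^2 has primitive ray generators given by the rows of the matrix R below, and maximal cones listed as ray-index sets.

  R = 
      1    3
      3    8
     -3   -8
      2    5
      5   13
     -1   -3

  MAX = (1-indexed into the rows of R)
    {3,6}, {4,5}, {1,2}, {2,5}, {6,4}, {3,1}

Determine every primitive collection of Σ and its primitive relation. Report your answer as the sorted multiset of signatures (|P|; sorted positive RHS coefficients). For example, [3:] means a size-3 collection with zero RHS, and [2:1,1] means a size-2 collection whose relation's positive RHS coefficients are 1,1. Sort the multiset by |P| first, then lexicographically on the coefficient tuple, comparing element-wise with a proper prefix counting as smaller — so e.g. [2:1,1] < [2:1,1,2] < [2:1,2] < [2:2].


Σ has 9 primitive collections:

  {1,6}:  v_{1} + v_{6} = 0 ; sig = [2:]
  {2,3}:  v_{2} + v_{3} = 0 ; sig = [2:]
  {1,4}:  v_{1} + v_{4} = v_{2} ; sig = [2:1]
  {2,4}:  v_{2} + v_{4} = v_{5} ; sig = [2:1]
  {2,6}:  v_{2} + v_{6} = v_{4} ; sig = [2:1]
  {3,4}:  v_{3} + v_{4} = v_{6} ; sig = [2:1]
  {3,5}:  v_{3} + v_{5} = v_{4} ; sig = [2:1]
  {1,5}:  v_{1} + v_{5} = 2·v_{2} ; sig = [2:2]
  {5,6}:  v_{5} + v_{6} = 2·v_{4} ; sig = [2:2]

so the primitive-relation signature multiset is
    [2:]
    [2:]
    [2:1]
    [2:1]
    [2:1]
    [2:1]
    [2:1]
    [2:2]
    [2:2]


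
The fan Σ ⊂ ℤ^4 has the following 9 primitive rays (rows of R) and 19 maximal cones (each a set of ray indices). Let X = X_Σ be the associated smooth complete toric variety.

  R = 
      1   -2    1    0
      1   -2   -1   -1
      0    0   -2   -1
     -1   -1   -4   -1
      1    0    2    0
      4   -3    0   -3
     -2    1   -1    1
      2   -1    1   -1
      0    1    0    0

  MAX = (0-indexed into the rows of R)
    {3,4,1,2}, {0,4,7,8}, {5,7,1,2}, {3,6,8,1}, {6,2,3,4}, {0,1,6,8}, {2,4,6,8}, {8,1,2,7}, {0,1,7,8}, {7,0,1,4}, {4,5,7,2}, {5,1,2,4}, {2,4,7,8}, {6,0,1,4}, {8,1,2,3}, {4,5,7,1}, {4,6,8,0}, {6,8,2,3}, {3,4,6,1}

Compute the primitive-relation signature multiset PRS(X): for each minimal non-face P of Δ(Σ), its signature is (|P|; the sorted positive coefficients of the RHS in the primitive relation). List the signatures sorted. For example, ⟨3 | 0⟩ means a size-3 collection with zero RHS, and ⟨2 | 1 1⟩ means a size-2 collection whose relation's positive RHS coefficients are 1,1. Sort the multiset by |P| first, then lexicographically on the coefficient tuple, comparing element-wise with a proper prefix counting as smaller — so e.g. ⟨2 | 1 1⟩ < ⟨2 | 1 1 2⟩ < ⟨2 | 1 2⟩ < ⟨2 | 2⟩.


The 12 primitive collections of Σ (r=9, n=4):

  {6,7}:  v_{6} + v_{7} = 0  ⟹  sig = ⟨2 | 0⟩
  {0,2}:  v_{0} + v_{2} = v_{1}  ⟹  sig = ⟨2 | 1⟩
  {3,7}:  v_{3} + v_{7} = v_{1} + v_{2}  ⟹  sig = ⟨2 | 1 1⟩
  {5,6}:  v_{5} + v_{6} = v_{1} + v_{2} + v_{4}  ⟹  sig = ⟨2 | 1 1 1⟩
  {0,5}:  v_{0} + v_{5} = 2·v_{1} + v_{4} + v_{7}  ⟹  sig = ⟨2 | 1 1 2⟩
  {0,3}:  v_{0} + v_{3} = 2·v_{1} + v_{6}  ⟹  sig = ⟨2 | 1 2⟩
  {5,8}:  v_{5} + v_{8} = v_{2} + 2·v_{7}  ⟹  sig = ⟨2 | 1 2⟩
  {3,5}:  v_{3} + v_{5} = 2·v_{1} + 2·v_{2} + v_{4}  ⟹  sig = ⟨2 | 1 2 2⟩
  {1,2,6}:  v_{1} + v_{2} + v_{6} = v_{3}  ⟹  sig = ⟨3 | 1⟩
  {1,4,8}:  v_{1} + v_{4} + v_{8} = v_{7}  ⟹  sig = ⟨3 | 1⟩
  {3,4,8}:  v_{3} + v_{4} + v_{8} = v_{2}  ⟹  sig = ⟨3 | 1⟩
  {1,2,4,7}:  v_{1} + v_{2} + v_{4} + v_{7} = v_{5}  ⟹  sig = ⟨4 | 1⟩

Signatures (|P|; sorted positive RHS coefficients), sorted:
    |P|=2: 8 collections, coeffs (), (1), (1,1), (1,1,1), (1,1,2), (1,2), (1,2), (1,2,2)
    |P|=3: 3 collections, coeffs (1), (1), (1)
    |P|=4: 1 collection, coeffs (1)


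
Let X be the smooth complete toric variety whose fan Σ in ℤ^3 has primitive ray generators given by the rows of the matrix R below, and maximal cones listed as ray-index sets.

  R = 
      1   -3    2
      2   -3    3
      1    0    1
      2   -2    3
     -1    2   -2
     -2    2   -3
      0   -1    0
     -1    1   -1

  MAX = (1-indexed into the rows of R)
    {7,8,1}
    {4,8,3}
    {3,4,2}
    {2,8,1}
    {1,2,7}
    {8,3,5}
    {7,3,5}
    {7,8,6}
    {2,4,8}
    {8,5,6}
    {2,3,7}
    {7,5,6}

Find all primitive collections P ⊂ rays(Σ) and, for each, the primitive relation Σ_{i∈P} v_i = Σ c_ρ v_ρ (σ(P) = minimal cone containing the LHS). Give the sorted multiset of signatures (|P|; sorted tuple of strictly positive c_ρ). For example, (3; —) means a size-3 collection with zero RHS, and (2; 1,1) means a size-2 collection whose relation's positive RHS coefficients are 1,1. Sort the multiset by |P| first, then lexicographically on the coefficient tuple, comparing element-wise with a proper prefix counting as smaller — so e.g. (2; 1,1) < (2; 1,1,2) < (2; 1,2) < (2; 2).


Minimal non-faces — 14 found among 8 rays, 12 max cones:

  {4,6}:  v_{4} + v_{6} = 0  ⟹  sig = (2; —)
  {1,3}:  v_{1} + v_{3} = v_{2}  ⟹  sig = (2; 1)
  {1,5}:  v_{1} + v_{5} = v_{7}  ⟹  sig = (2; 1)
  {2,6}:  v_{2} + v_{6} = v_{7}  ⟹  sig = (2; 1)
  {3,6}:  v_{3} + v_{6} = v_{5}  ⟹  sig = (2; 1)
  {4,5}:  v_{4} + v_{5} = v_{3}  ⟹  sig = (2; 1)
  {4,7}:  v_{4} + v_{7} = v_{2}  ⟹  sig = (2; 1)
  {2,5}:  v_{2} + v_{5} = v_{3} + v_{7}  ⟹  sig = (2; 1,1)
  {1,4}:  v_{1} + v_{4} = 2·v_{2} + v_{8}  ⟹  sig = (2; 1,2)
  {1,6}:  v_{1} + v_{6} = 2·v_{7} + v_{8}  ⟹  sig = (2; 1,2)
  {3,7,8}:  v_{3} + v_{7} + v_{8} = 0  ⟹  sig = (3; —)
  {2,3,8}:  v_{2} + v_{3} + v_{8} = v_{4}  ⟹  sig = (3; 1)
  {2,7,8}:  v_{2} + v_{7} + v_{8} = v_{1}  ⟹  sig = (3; 1)
  {5,7,8}:  v_{5} + v_{7} + v_{8} = v_{6}  ⟹  sig = (3; 1)

Signatures (|P|; sorted positive RHS coefficients), sorted:
[(2; —), (2; 1), (2; 1), (2; 1), (2; 1), (2; 1), (2; 1), (2; 1,1), (2; 1,2), (2; 1,2), (3; —), (3; 1), (3; 1), (3; 1)]


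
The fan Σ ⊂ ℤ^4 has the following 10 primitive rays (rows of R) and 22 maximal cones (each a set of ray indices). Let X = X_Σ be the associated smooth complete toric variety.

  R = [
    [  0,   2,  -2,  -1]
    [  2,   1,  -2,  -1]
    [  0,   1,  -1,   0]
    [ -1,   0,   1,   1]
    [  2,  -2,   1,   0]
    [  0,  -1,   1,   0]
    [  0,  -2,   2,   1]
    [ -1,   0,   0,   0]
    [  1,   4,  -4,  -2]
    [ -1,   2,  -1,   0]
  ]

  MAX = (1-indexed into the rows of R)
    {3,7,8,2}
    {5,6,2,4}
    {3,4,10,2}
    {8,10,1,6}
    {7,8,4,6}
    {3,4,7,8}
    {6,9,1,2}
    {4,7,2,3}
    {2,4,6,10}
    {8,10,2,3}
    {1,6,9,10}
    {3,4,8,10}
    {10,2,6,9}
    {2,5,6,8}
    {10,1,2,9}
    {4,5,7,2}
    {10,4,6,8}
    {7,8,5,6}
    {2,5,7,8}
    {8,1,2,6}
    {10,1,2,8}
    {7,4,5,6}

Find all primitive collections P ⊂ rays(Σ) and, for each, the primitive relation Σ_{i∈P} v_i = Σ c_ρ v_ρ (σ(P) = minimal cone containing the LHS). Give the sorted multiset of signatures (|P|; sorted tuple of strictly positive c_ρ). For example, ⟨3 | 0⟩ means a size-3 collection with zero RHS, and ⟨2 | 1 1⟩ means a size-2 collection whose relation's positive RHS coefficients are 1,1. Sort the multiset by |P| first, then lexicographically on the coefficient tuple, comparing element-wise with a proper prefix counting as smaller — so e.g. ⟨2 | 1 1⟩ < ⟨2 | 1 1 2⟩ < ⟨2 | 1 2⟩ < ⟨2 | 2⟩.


The 18 primitive collections of Σ (r=10, n=4):

  P={1,7}:  v_{1} + v_{7} = 0  so sig = ⟨2 | 0⟩
  P={3,6}:  v_{3} + v_{6} = 0  so sig = ⟨2 | 0⟩
  P={1,4}:  v_{1} + v_{4} = v_{10}  so sig = ⟨2 | 1⟩
  P={7,10}:  v_{7} + v_{10} = v_{4}  so sig = ⟨2 | 1⟩
  P={1,5}:  v_{1} + v_{5} = v_{2} + v_{6}  so sig = ⟨2 | 1 1⟩
  P={3,5}:  v_{3} + v_{5} = v_{2} + v_{7}  so sig = ⟨2 | 1 1⟩
  P={1,3}:  v_{1} + v_{3} = v_{2} + v_{8} + v_{10}  so sig = ⟨2 | 1 1 1⟩
  P={3,9}:  v_{3} + v_{9} = v_{1} + v_{2} + v_{10}  so sig = ⟨2 | 1 1 1⟩
  P={5,10}:  v_{5} + v_{10} = v_{2} + v_{4} + v_{6}  so sig = ⟨2 | 1 1 1⟩
  P={7,9}:  v_{7} + v_{9} = v_{2} + v_{6} + v_{10}  so sig = ⟨2 | 1 1 1⟩
  P={4,9}:  v_{4} + v_{9} = v_{2} + v_{6} + 2·v_{10}  so sig = ⟨2 | 1 1 2⟩
  P={5,9}:  v_{5} + v_{9} = 2·v_{2} + 2·v_{6} + v_{10}  so sig = ⟨2 | 1 2 2⟩
  P={8,9}:  v_{8} + v_{9} = 2·v_{1}  so sig = ⟨2 | 2⟩
  P={2,4,8}:  v_{2} + v_{4} + v_{8} = v_{3}  so sig = ⟨3 | 1⟩
  P={2,6,7}:  v_{2} + v_{6} + v_{7} = v_{5}  so sig = ⟨3 | 1⟩
  P={4,5,8}:  v_{4} + v_{5} + v_{8} = v_{7}  so sig = ⟨3 | 1⟩
  P={1,2,6,10}:  v_{1} + v_{2} + v_{6} + v_{10} = v_{9}  so sig = ⟨4 | 1⟩
  P={2,6,8,10}:  v_{2} + v_{6} + v_{8} + v_{10} = v_{1}  so sig = ⟨4 | 1⟩

Hence PRS(X_Σ) =
[⟨2 | 0⟩, ⟨2 | 0⟩, ⟨2 | 1⟩, ⟨2 | 1⟩, ⟨2 | 1 1⟩, ⟨2 | 1 1⟩, ⟨2 | 1 1 1⟩, ⟨2 | 1 1 1⟩, ⟨2 | 1 1 1⟩, ⟨2 | 1 1 1⟩, ⟨2 | 1 1 2⟩, ⟨2 | 1 2 2⟩, ⟨2 | 2⟩, ⟨3 | 1⟩, ⟨3 | 1⟩, ⟨3 | 1⟩, ⟨4 | 1⟩, ⟨4 | 1⟩]


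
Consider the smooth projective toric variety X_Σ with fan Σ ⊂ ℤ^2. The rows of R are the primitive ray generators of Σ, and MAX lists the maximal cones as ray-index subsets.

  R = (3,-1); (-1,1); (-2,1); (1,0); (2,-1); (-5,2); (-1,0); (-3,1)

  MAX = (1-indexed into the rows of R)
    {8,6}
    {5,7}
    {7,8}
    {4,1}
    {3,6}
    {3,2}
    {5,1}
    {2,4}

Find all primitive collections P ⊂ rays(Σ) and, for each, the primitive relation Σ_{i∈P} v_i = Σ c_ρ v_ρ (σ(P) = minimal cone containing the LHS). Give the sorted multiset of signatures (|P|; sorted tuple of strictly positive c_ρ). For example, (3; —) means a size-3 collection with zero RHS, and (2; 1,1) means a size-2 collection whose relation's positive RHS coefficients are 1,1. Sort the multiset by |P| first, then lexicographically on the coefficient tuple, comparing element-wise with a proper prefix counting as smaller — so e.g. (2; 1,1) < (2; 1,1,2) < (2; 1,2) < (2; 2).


The 20 primitive collections of Σ (r=8, n=2):

  • {1,8}:  v_{1} + v_{8} = 0 ; sig = (2; —)
  • {3,5}:  v_{3} + v_{5} = 0 ; sig = (2; —)
  • {4,7}:  v_{4} + v_{7} = 0 ; sig = (2; —)
  • {1,3}:  v_{1} + v_{3} = v_{4} ; sig = (2; 1)
  • {1,6}:  v_{1} + v_{6} = v_{3} ; sig = (2; 1)
  • {1,7}:  v_{1} + v_{7} = v_{5} ; sig = (2; 1)
  • {2,5}:  v_{2} + v_{5} = v_{4} ; sig = (2; 1)
  • {2,7}:  v_{2} + v_{7} = v_{3} ; sig = (2; 1)
  • {3,4}:  v_{3} + v_{4} = v_{2} ; sig = (2; 1)
  • {3,7}:  v_{3} + v_{7} = v_{8} ; sig = (2; 1)
  • {3,8}:  v_{3} + v_{8} = v_{6} ; sig = (2; 1)
  • {4,5}:  v_{4} + v_{5} = v_{1} ; sig = (2; 1)
  • {4,8}:  v_{4} + v_{8} = v_{3} ; sig = (2; 1)
  • {5,6}:  v_{5} + v_{6} = v_{8} ; sig = (2; 1)
  • {5,8}:  v_{5} + v_{8} = v_{7} ; sig = (2; 1)
  • {1,2}:  v_{1} + v_{2} = 2·v_{4} ; sig = (2; 2)
  • {2,8}:  v_{2} + v_{8} = 2·v_{3} ; sig = (2; 2)
  • {4,6}:  v_{4} + v_{6} = 2·v_{3} ; sig = (2; 2)
  • {6,7}:  v_{6} + v_{7} = 2·v_{8} ; sig = (2; 2)
  • {2,6}:  v_{2} + v_{6} = 3·v_{3} ; sig = (2; 3)

Signatures (|P|; sorted positive RHS coefficients), sorted:
[(2; —), (2; —), (2; —), (2; 1), (2; 1), (2; 1), (2; 1), (2; 1), (2; 1), (2; 1), (2; 1), (2; 1), (2; 1), (2; 1), (2; 1), (2; 2), (2; 2), (2; 2), (2; 2), (2; 3)]
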